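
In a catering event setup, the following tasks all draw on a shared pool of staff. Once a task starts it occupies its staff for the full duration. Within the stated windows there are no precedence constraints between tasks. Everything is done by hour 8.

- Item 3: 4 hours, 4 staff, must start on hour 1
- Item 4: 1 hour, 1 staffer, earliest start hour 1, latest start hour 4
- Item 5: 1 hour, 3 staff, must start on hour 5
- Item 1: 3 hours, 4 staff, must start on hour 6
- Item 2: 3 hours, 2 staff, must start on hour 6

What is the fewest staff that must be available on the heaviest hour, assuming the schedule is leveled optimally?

6

Schedule Item 3@1, Item 4@1, Item 5@5, Item 1@6, Item 2@6: h1:5  h2:4  h3:4  h4:4  h5:3  h6:6  h7:6  h8:6 — peak 6.
No arrangement of the 4 feasible schedules does better.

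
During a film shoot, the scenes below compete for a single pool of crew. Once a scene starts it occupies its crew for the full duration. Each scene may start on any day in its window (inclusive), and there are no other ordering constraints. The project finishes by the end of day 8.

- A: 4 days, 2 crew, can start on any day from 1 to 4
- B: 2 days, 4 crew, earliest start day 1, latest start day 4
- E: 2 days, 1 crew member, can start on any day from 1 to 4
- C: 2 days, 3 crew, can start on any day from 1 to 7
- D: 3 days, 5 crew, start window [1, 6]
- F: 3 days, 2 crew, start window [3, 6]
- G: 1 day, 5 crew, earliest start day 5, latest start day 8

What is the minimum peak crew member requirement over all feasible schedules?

Early-start (A@1, B@1, E@1, C@1, D@1, F@3, G@5) gives peak 15: d1:15  d2:15  d3:9  d4:4  d5:7  d6:0  d7:0  d8:0.
Shift C→3, D→5, G→8.
Schedule A@1, B@1, E@1, C@3, D@5, F@3, G@8: d1:7  d2:7  d3:7  d4:7  d5:7  d6:5  d7:5  d8:5 — peak 7.
Total crew member-days = 50 over 8 days ⇒ peak ≥ ⌈50/8⌉ = 7, so 7 is optimal.

7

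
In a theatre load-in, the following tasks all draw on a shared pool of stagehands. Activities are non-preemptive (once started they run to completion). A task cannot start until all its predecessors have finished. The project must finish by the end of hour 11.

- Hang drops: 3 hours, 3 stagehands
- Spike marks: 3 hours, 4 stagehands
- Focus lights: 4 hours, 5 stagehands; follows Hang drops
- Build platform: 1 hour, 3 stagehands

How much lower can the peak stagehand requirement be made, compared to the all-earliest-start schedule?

5

Early-start peak: h1:10  h2:7  h3:7  h4:5  h5:5  h6:5  h7:5  h8:0  h9:0  h10:0  h11:0 ⇒ 10.
Leveled (Hang drops@1, Spike marks@4, Focus lights@7, Build platform@11): h1:3  h2:3  h3:3  h4:4  h5:4  h6:4  h7:5  h8:5  h9:5  h10:5  h11:3 ⇒ 5.
Reduction 10 − 5 = 5.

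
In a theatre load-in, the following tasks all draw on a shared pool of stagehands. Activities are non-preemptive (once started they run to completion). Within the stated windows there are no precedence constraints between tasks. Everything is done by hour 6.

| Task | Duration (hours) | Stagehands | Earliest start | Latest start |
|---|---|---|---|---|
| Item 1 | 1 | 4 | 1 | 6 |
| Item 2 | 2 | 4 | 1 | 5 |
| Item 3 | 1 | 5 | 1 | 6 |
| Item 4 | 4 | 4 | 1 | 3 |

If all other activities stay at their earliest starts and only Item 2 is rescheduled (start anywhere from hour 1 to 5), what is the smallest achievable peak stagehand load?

Item 2@1: h1:17  h2:8  h3:4  h4:4  h5:0  h6:0 → peak 17
Item 2@2: h1:13  h2:8  h3:8  h4:4  h5:0  h6:0 → peak 13
Item 2@3: h1:13  h2:4  h3:8  h4:8  h5:0  h6:0 → peak 13
Item 2@4: h1:13  h2:4  h3:4  h4:8  h5:4  h6:0 → peak 13
Item 2@5: h1:13  h2:4  h3:4  h4:4  h5:4  h6:4 → peak 13
Best is Item 2@2, peak 13.

13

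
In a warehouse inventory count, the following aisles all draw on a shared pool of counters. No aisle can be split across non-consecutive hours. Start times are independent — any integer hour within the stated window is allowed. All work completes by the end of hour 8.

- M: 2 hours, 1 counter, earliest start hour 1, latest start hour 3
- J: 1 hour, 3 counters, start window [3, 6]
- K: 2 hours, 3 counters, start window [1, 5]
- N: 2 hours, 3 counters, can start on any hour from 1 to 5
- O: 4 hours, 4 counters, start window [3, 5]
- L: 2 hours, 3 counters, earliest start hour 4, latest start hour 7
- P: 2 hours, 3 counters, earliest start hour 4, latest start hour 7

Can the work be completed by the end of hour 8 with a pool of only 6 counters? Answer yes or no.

The minimum achievable peak is 7; 6 < 7, so no feasible schedule stays within the cap.

no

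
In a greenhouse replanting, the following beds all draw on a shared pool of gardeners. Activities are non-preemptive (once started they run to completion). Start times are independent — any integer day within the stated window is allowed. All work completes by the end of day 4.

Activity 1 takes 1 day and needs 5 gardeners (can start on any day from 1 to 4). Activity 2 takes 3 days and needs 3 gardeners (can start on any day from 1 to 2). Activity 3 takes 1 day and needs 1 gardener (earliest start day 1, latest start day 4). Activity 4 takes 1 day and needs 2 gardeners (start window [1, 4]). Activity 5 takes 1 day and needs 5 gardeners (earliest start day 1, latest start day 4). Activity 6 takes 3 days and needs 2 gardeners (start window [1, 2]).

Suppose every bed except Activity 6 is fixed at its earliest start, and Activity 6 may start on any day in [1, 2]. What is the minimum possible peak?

16

Activity 6@1: d1:18  d2:5  d3:5  d4:0 → peak 18
Activity 6@2: d1:16  d2:5  d3:5  d4:2 → peak 16
Best is Activity 6@2, peak 16.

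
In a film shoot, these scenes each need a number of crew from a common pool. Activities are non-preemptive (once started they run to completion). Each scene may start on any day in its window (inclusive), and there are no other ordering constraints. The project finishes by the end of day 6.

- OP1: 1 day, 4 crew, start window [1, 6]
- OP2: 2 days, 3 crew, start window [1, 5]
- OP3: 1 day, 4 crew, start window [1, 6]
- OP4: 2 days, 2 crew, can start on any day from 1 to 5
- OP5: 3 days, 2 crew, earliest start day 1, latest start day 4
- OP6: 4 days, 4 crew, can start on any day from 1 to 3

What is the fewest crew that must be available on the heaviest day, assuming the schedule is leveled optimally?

Early-start (OP1@1, OP2@1, OP3@1, OP4@1, OP5@1, OP6@1) gives peak 19: d1:19  d2:11  d3:6  d4:4  d5:0  d6:0.
Shift OP3→2, OP4→3, OP5→3, OP6→3.
Schedule OP1@1, OP2@1, OP3@2, OP4@3, OP5@3, OP6@3: d1:7  d2:7  d3:8  d4:8  d5:6  d6:4 — peak 8.

8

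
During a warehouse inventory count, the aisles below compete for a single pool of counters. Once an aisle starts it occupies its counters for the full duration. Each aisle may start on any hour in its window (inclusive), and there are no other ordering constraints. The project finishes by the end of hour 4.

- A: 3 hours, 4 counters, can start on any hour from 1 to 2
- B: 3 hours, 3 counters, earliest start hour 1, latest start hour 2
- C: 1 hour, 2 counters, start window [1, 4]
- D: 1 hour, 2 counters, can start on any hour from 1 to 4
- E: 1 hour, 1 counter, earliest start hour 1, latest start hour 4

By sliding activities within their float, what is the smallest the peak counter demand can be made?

Early-start (A@1, B@1, C@1, D@1, E@1) gives peak 12: h1:12  h2:7  h3:7  h4:0.
Shift C→4, D→4, E→4.
Schedule A@1, B@1, C@4, D@4, E@4: h1:7  h2:7  h3:7  h4:5 — peak 7.
Total counter-hours = 26 over 4 hours ⇒ peak ≥ ⌈26/4⌉ = 7, so 7 is optimal.

7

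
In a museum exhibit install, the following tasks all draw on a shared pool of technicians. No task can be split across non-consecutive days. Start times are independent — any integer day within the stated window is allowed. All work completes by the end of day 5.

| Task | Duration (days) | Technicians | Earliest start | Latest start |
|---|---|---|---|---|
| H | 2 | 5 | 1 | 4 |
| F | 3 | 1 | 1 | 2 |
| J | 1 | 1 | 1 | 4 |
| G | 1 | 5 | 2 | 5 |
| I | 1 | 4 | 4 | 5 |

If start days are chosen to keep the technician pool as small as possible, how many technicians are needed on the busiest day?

6

Early-start (H@1, F@1, J@1, G@2, I@4) gives peak 11: d1:7  d2:11  d3:1  d4:4  d5:0.
Shift J→3, G→4, I→5.
Schedule H@1, F@1, J@3, G@4, I@5: d1:6  d2:6  d3:2  d4:5  d5:4 — peak 6.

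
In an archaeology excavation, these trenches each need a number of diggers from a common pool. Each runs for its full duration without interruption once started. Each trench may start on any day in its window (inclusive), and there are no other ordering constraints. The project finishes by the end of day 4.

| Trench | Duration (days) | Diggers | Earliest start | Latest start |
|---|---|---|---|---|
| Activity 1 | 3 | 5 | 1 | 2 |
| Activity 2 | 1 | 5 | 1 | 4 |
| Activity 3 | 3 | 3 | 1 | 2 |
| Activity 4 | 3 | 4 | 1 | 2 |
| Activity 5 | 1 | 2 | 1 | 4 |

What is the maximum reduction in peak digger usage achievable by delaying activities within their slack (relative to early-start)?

Early-start peak: d1:19  d2:12  d3:12  d4:0 ⇒ 19.
Leveled (Activity 1@1, Activity 2@1, Activity 3@2, Activity 4@2, Activity 5@1): d1:12  d2:12  d3:12  d4:7 ⇒ 12.
Reduction 19 − 12 = 7.

7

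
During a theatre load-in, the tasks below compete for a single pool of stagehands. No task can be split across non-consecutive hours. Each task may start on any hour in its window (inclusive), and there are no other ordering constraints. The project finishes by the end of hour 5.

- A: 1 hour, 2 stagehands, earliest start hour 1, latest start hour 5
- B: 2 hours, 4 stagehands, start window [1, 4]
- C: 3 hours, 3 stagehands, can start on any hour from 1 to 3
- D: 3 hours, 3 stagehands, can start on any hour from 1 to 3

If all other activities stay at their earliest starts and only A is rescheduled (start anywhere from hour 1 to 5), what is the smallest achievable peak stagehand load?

10

A@1: h1:12  h2:10  h3:6  h4:0  h5:0 → peak 12
A@2: h1:10  h2:12  h3:6  h4:0  h5:0 → peak 12
A@3: h1:10  h2:10  h3:8  h4:0  h5:0 → peak 10
A@4: h1:10  h2:10  h3:6  h4:2  h5:0 → peak 10
A@5: h1:10  h2:10  h3:6  h4:0  h5:2 → peak 10
Best is A@3, peak 10.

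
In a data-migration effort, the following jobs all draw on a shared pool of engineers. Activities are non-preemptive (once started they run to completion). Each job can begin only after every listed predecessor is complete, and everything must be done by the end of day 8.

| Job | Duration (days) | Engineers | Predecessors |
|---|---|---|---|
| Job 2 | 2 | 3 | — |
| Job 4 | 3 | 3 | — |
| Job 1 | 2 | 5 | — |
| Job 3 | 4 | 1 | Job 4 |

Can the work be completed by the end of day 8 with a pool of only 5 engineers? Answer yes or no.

no

The minimum achievable peak is 6; 5 < 6, so no feasible schedule stays within the cap.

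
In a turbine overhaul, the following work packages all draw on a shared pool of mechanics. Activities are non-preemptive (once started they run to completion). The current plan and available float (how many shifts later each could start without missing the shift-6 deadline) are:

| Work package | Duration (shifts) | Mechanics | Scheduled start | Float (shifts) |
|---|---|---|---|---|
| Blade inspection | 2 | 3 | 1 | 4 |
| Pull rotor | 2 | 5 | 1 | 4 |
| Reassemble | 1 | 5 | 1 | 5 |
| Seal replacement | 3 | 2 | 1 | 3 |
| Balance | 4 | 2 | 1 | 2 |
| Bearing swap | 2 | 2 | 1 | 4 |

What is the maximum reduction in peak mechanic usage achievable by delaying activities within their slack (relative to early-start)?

Early-start peak: s1:19  s2:14  s3:4  s4:2  s5:0  s6:0 ⇒ 19.
Leveled (Blade inspection@1, Pull rotor@4, Reassemble@6, Seal replacement@1, Balance@1, Bearing swap@5): s1:7  s2:7  s3:4  s4:7  s5:7  s6:7 ⇒ 7.
Reduction 19 − 7 = 12.

12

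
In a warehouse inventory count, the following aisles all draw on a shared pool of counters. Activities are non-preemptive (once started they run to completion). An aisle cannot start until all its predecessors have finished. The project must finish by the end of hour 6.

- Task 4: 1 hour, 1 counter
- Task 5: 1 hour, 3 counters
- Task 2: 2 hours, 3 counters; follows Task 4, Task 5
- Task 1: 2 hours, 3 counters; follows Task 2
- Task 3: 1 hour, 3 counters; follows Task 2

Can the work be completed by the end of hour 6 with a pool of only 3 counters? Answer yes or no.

Total counter-hours = 19; over 6 hours the average is 19/6 > 3, so some hour must exceed 3.

no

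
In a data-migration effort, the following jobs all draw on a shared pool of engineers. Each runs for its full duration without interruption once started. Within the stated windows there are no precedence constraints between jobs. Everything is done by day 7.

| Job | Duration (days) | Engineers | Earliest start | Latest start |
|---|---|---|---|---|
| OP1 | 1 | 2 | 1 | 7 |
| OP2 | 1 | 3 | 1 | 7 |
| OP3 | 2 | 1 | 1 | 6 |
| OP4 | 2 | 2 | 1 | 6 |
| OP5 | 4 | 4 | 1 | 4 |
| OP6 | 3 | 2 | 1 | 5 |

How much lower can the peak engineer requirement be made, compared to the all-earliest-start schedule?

Early-start peak: d1:14  d2:9  d3:6  d4:4  d5:0  d6:0  d7:0 ⇒ 14.
Leveled (OP1@1, OP2@1, OP3@1, OP4@2, OP5@3, OP6@4): d1:6  d2:3  d3:6  d4:6  d5:6  d6:6  d7:0 ⇒ 6.
Reduction 14 − 6 = 8.

8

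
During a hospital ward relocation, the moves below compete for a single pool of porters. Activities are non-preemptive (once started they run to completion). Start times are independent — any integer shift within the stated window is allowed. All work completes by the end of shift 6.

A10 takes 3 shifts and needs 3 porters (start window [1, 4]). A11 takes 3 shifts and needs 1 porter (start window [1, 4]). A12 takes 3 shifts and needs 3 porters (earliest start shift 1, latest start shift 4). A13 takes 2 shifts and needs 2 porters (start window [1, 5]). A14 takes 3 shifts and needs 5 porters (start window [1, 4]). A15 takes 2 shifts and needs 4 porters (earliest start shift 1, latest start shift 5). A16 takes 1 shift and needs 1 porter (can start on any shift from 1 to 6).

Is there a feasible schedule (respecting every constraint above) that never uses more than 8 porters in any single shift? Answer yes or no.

no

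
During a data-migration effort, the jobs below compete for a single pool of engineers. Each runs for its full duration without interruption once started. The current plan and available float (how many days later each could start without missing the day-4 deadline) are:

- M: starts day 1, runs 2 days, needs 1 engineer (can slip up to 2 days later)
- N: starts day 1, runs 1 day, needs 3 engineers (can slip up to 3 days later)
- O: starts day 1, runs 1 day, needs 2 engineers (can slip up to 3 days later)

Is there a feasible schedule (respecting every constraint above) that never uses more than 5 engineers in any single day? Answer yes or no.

yes

Schedule M@1, N@3, O@1: d1:3  d2:1  d3:3  d4:0 — peak 3 ≤ 5.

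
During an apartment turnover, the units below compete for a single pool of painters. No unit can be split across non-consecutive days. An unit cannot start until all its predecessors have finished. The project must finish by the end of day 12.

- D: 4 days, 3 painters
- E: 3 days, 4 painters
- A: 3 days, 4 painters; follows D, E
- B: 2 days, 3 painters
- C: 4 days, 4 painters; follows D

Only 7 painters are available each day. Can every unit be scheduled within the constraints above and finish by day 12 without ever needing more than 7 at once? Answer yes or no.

Schedule D@1, E@1, A@5, B@4, C@8: d1:7  d2:7  d3:7  d4:6  d5:7  d6:4  d7:4  d8:4  d9:4  d10:4  d11:4  d12:0 — peak 7 ≤ 7.

yes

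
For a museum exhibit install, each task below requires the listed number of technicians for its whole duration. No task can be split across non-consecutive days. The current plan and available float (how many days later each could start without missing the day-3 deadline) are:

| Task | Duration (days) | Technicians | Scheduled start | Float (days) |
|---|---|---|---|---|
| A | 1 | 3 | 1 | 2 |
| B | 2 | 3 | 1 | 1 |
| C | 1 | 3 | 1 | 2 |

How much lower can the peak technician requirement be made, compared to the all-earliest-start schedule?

Early-start peak: d1:9  d2:3  d3:0 ⇒ 9.
Leveled (A@1, B@1, C@2): d1:6  d2:6  d3:0 ⇒ 6.
Reduction 9 − 6 = 3.

3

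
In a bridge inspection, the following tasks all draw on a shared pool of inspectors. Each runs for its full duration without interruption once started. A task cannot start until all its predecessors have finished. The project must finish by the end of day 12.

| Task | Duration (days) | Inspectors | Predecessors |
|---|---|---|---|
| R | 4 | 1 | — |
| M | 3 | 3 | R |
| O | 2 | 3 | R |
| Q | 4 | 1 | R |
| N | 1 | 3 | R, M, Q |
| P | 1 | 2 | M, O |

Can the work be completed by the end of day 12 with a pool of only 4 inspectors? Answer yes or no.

yes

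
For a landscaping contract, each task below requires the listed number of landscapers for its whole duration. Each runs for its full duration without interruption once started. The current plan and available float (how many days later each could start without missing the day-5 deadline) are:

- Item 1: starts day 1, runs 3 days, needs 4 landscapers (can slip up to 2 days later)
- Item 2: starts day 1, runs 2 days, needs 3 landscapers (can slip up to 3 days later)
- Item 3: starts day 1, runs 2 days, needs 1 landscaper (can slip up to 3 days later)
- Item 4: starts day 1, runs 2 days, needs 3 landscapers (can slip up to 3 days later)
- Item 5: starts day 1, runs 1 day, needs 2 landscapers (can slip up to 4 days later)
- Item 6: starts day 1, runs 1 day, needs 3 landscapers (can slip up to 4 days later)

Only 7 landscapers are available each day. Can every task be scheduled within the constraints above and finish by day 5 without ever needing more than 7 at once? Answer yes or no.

Schedule Item 1@1, Item 2@1, Item 3@3, Item 4@4, Item 5@3, Item 6@4: d1:7  d2:7  d3:7  d4:7  d5:3 — peak 7 ≤ 7.

yes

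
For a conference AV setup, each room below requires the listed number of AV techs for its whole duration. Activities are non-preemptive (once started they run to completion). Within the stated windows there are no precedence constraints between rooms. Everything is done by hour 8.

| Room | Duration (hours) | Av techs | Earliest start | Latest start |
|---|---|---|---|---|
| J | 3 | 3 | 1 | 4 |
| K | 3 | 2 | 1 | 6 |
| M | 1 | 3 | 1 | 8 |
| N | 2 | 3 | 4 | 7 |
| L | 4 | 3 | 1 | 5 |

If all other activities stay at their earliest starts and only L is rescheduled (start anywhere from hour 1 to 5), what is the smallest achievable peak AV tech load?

L@1: h1:11  h2:8  h3:8  h4:6  h5:3  h6:0  h7:0  h8:0 → peak 11
L@2: h1:8  h2:8  h3:8  h4:6  h5:6  h6:0  h7:0  h8:0 → peak 8
L@3: h1:8  h2:5  h3:8  h4:6  h5:6  h6:3  h7:0  h8:0 → peak 8
L@4: h1:8  h2:5  h3:5  h4:6  h5:6  h6:3  h7:3  h8:0 → peak 8
L@5: h1:8  h2:5  h3:5  h4:3  h5:6  h6:3  h7:3  h8:3 → peak 8
Best is L@2, peak 8.

8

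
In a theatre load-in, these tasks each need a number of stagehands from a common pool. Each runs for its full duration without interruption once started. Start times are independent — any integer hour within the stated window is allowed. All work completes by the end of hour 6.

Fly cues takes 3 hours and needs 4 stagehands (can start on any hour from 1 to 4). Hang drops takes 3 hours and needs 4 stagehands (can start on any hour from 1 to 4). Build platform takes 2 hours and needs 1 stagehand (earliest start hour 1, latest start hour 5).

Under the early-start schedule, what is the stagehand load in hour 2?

At early start, hour 2 has: Fly cues, Hang drops, Build platform.
Demand: 4 + 4 + 1 = 9.

9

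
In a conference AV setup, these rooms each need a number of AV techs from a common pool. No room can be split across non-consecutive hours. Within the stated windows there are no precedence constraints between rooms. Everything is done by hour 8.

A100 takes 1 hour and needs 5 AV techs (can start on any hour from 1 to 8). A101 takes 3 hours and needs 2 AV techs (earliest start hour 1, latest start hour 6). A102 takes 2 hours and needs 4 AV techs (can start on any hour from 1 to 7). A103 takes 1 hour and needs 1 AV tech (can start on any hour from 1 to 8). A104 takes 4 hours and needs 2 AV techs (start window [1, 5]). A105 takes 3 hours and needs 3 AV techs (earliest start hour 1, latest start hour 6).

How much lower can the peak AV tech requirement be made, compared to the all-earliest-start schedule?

11

Early-start peak: h1:17  h2:11  h3:7  h4:2  h5:0  h6:0  h7:0  h8:0 ⇒ 17.
Leveled (A100@1, A101@2, A102@2, A103@1, A104@4, A105@5): h1:6  h2:6  h3:6  h4:4  h5:5  h6:5  h7:5  h8:0 ⇒ 6.
Reduction 17 − 6 = 11.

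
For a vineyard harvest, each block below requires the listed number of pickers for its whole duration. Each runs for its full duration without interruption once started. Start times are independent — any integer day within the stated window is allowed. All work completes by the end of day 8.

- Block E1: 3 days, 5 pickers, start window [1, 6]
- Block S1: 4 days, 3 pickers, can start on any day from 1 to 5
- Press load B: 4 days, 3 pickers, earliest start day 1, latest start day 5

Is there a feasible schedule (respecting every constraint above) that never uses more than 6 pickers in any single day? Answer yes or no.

Schedule Block E1@1, Block S1@4, Press load B@4: d1:5  d2:5  d3:5  d4:6  d5:6  d6:6  d7:6  d8:0 — peak 6 ≤ 6.

yes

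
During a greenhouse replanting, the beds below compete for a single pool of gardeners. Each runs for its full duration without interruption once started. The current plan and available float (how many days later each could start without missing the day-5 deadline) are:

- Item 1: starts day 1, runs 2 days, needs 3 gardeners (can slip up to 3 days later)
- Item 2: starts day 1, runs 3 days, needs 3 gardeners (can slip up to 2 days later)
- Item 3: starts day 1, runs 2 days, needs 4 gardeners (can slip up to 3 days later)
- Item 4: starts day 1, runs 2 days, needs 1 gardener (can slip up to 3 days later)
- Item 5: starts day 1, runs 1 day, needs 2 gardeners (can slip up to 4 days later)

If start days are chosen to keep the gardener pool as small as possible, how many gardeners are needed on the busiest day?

Early-start (Item 1@1, Item 2@1, Item 3@1, Item 4@1, Item 5@1) gives peak 13: d1:13  d2:11  d3:3  d4:0  d5:0.
Shift Item 3→4, Item 4→3, Item 5→3.
Schedule Item 1@1, Item 2@1, Item 3@4, Item 4@3, Item 5@3: d1:6  d2:6  d3:6  d4:5  d5:4 — peak 6.
Total gardener-days = 27 over 5 days ⇒ peak ≥ ⌈27/5⌉ = 6, so 6 is optimal.

6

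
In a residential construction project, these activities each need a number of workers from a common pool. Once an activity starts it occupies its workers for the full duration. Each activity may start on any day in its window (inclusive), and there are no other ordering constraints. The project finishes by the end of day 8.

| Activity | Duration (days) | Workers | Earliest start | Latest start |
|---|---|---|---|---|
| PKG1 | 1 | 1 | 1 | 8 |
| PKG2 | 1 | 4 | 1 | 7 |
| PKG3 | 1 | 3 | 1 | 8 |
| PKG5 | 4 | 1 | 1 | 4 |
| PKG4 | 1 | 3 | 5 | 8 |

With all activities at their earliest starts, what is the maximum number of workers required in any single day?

Early-start schedule: PKG1@1, PKG2@1, PKG3@1, PKG5@1, PKG4@5.
Load per day: day 1: 9, day 2: 1, day 3: 1, day 4: 1, day 5: 3, day 6: 0, day 7: 0, day 8: 0.
Peak is 9.

9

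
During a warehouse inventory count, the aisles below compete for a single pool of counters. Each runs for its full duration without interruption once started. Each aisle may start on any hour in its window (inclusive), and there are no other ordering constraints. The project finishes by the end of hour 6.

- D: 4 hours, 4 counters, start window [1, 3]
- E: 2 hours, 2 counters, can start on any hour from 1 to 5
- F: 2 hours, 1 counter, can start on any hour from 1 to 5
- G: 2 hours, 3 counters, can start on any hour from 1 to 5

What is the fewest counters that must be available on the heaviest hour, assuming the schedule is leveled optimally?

Early-start (D@1, E@1, F@1, G@1) gives peak 10: h1:10  h2:10  h3:4  h4:4  h5:0  h6:0.
Shift E→5, G→5.
Schedule D@1, E@5, F@1, G@5: h1:5  h2:5  h3:4  h4:4  h5:5  h6:5 — peak 5.
Total counter-hours = 28 over 6 hours ⇒ peak ≥ ⌈28/6⌉ = 5, so 5 is optimal.

5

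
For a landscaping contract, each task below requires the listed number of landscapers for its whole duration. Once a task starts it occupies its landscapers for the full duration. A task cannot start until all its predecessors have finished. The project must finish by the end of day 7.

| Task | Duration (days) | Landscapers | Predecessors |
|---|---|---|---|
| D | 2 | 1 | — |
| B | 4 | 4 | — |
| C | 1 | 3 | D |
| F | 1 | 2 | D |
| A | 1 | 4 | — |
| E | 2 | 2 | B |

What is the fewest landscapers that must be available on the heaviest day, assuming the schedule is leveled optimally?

5

Early-start (D@1, B@1, C@3, F@3, A@1, E@5) gives peak 9: d1:9  d2:5  d3:9  d4:4  d5:2  d6:2  d7:0.
Shift C→5, F→6, A→7.
Schedule D@1, B@1, C@5, F@6, A@7, E@5: d1:5  d2:5  d3:4  d4:4  d5:5  d6:4  d7:4 — peak 5.
Total landscaper-days = 31 over 7 days ⇒ peak ≥ ⌈31/7⌉ = 5, so 5 is optimal.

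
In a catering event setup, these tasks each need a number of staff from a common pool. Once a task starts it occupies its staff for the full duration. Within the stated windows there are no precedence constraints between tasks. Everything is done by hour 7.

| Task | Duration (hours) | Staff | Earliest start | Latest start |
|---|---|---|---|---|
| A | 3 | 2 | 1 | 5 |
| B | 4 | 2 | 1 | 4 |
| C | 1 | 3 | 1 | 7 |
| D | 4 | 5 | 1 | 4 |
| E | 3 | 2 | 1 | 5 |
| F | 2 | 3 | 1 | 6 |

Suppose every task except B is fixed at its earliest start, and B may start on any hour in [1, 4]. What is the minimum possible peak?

15

B@1: h1:17  h2:14  h3:11  h4:7  h5:0  h6:0  h7:0 → peak 17
B@2: h1:15  h2:14  h3:11  h4:7  h5:2  h6:0  h7:0 → peak 15
B@3: h1:15  h2:12  h3:11  h4:7  h5:2  h6:2  h7:0 → peak 15
B@4: h1:15  h2:12  h3:9  h4:7  h5:2  h6:2  h7:2 → peak 15
Best is B@2, peak 15.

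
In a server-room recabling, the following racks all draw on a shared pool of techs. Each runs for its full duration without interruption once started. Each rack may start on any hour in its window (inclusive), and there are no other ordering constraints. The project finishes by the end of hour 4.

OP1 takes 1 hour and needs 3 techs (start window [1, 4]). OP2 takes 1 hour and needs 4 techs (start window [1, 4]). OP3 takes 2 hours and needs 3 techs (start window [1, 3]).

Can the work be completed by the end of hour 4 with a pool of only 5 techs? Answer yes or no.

yes

Schedule OP1@1, OP2@2, OP3@3: h1:3  h2:4  h3:3  h4:3 — peak 4 ≤ 5.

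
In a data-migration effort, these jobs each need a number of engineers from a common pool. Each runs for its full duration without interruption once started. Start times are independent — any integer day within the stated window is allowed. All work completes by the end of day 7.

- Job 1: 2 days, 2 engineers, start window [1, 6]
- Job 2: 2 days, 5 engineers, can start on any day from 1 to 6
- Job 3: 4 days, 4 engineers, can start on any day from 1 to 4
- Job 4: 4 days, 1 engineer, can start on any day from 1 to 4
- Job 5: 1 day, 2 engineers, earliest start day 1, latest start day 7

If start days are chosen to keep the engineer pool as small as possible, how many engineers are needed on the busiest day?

6

Early-start (Job 1@1, Job 2@1, Job 3@1, Job 4@1, Job 5@1) gives peak 14: d1:14  d2:12  d3:5  d4:5  d5:0  d6:0  d7:0.
Shift Job 2→5, Job 4→3, Job 5→7.
Schedule Job 1@1, Job 2@5, Job 3@1, Job 4@3, Job 5@7: d1:6  d2:6  d3:5  d4:5  d5:6  d6:6  d7:2 — peak 6.
Total engineer-days = 36 over 7 days ⇒ peak ≥ ⌈36/7⌉ = 6, so 6 is optimal.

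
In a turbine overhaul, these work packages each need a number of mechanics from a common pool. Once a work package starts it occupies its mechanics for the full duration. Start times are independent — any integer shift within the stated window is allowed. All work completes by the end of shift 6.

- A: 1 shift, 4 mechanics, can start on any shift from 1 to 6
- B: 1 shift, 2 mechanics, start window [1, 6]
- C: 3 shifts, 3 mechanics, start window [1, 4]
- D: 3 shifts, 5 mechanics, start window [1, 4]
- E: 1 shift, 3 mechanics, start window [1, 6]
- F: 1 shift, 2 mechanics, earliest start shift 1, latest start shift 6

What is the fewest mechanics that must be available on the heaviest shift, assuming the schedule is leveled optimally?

Early-start (A@1, B@1, C@1, D@1, E@1, F@1) gives peak 19: s1:19  s2:8  s3:8  s4:0  s5:0  s6:0.
Shift B→2, D→4, E→3, F→2.
Schedule A@1, B@2, C@1, D@4, E@3, F@2: s1:7  s2:7  s3:6  s4:5  s5:5  s6:5 — peak 7.

7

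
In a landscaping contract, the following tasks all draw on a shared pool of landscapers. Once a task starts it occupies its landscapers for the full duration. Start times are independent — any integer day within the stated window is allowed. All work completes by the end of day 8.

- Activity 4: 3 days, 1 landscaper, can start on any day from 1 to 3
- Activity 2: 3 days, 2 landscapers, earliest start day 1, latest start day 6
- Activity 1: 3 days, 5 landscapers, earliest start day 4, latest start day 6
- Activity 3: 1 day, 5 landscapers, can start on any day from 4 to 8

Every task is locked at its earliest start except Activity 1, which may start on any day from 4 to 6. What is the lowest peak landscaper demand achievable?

5

Activity 1@4: d1:3  d2:3  d3:3  d4:10  d5:5  d6:5  d7:0  d8:0 → peak 10
Activity 1@5: d1:3  d2:3  d3:3  d4:5  d5:5  d6:5  d7:5  d8:0 → peak 5
Activity 1@6: d1:3  d2:3  d3:3  d4:5  d5:0  d6:5  d7:5  d8:5 → peak 5
Best is Activity 1@5, peak 5.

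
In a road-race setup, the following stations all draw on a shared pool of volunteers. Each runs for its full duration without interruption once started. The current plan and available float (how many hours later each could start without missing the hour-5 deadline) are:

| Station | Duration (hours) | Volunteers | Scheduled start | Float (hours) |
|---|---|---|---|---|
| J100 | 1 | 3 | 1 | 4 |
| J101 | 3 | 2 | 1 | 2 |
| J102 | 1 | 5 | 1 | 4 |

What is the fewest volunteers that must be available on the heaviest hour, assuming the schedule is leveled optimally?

Early-start (J100@1, J101@1, J102@1) gives peak 10: h1:10  h2:2  h3:2  h4:0  h5:0.
Shift J102→4.
Schedule J100@1, J101@1, J102@4: h1:5  h2:2  h3:2  h4:5  h5:0 — peak 5.

5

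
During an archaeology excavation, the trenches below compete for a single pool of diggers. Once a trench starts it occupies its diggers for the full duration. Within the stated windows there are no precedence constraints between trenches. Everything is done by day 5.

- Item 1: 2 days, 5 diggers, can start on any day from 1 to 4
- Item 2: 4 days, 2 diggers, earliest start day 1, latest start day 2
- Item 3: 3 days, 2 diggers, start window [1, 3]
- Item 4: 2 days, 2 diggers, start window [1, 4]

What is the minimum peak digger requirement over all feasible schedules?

7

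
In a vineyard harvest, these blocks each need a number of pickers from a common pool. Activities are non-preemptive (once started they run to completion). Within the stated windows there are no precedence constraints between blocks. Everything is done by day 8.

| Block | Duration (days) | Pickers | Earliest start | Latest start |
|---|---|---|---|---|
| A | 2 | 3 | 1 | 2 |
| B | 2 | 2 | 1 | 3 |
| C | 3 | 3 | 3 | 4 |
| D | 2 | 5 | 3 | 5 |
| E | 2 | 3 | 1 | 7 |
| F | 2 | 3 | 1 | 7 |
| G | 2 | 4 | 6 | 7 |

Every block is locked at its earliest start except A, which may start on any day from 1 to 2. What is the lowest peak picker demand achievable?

11

A@1: d1:11  d2:11  d3:8  d4:8  d5:3  d6:4  d7:4  d8:0 → peak 11
A@2: d1:8  d2:11  d3:11  d4:8  d5:3  d6:4  d7:4  d8:0 → peak 11
Best is A@1, peak 11.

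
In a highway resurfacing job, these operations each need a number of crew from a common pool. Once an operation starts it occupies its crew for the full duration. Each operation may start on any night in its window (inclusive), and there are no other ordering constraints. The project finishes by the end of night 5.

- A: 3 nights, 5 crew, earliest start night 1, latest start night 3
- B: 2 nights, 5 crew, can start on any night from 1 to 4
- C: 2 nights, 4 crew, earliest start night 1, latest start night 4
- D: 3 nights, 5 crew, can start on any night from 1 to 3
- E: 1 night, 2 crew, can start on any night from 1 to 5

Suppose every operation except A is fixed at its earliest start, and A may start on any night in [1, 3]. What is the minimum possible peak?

16

A@1: n1:21  n2:19  n3:10  n4:0  n5:0 → peak 21
A@2: n1:16  n2:19  n3:10  n4:5  n5:0 → peak 19
A@3: n1:16  n2:14  n3:10  n4:5  n5:5 → peak 16
Best is A@3, peak 16.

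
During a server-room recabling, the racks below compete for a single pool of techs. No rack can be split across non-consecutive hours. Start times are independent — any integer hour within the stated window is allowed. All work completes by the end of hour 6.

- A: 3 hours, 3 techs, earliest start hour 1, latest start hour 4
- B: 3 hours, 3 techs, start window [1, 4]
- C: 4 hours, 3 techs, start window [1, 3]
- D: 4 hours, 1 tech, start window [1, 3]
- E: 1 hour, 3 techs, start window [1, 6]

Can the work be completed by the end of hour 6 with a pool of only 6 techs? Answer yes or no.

no

Total tech-hours = 37; over 6 hours the average is 37/6 > 6, so some hour must exceed 6.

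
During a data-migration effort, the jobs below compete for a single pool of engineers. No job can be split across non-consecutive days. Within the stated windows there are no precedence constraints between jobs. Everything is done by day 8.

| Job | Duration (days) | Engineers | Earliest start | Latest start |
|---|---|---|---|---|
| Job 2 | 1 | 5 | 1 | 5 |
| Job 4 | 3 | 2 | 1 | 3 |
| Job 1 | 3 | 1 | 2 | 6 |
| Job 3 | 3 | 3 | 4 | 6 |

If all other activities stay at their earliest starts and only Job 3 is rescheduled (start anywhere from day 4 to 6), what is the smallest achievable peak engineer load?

7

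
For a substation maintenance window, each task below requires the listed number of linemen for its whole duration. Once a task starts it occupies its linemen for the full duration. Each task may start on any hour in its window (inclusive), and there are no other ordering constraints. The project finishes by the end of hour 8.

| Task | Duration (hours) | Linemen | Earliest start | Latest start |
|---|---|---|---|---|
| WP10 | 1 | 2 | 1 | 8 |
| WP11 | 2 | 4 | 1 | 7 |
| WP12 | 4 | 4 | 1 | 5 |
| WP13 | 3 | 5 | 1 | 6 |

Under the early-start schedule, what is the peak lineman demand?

15

Early-start schedule: WP10@1, WP11@1, WP12@1, WP13@1.
Load per hour: hour 1: 15, hour 2: 13, hour 3: 9, hour 4: 4, hour 5: 0, hour 6: 0, hour 7: 0, hour 8: 0.
Peak is 15.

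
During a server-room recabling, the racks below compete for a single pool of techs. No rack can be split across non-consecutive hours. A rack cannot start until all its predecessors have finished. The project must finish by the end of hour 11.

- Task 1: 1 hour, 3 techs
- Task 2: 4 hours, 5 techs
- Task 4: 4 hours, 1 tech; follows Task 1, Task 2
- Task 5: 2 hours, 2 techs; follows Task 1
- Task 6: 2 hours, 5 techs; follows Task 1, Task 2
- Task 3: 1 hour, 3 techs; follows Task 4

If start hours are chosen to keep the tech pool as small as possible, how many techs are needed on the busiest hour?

6

Early-start (Task 1@1, Task 2@1, Task 4@5, Task 5@2, Task 6@5, Task 3@9) gives peak 8: h1:8  h2:7  h3:7  h4:5  h5:6  h6:6  h7:1  h8:1  h9:3  h10:0  h11:0.
Shift Task 2→2, Task 4→6, Task 5→6, Task 6→8, Task 3→10.
Schedule Task 1@1, Task 2@2, Task 4@6, Task 5@6, Task 6@8, Task 3@10: h1:3  h2:5  h3:5  h4:5  h5:5  h6:3  h7:3  h8:6  h9:6  h10:3  h11:0 — peak 6.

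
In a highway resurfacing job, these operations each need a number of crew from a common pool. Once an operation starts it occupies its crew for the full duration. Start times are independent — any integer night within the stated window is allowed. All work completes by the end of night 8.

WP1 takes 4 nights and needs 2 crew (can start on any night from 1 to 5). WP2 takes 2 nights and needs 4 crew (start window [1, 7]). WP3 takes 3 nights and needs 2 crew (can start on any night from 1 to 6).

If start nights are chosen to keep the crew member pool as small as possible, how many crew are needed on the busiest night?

4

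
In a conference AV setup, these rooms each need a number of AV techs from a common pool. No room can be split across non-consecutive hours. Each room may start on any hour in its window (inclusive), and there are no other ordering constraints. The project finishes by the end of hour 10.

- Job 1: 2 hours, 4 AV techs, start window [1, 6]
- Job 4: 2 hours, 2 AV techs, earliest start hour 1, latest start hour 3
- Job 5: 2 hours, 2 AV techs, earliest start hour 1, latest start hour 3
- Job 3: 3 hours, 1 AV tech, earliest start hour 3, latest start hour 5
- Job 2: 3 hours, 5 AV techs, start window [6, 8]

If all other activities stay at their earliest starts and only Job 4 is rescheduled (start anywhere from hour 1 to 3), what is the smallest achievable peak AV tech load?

6

Job 4@1: h1:8  h2:8  h3:1  h4:1  h5:1  h6:5  h7:5  h8:5  h9:0  h10:0 → peak 8
Job 4@2: h1:6  h2:8  h3:3  h4:1  h5:1  h6:5  h7:5  h8:5  h9:0  h10:0 → peak 8
Job 4@3: h1:6  h2:6  h3:3  h4:3  h5:1  h6:5  h7:5  h8:5  h9:0  h10:0 → peak 6
Best is Job 4@3, peak 6.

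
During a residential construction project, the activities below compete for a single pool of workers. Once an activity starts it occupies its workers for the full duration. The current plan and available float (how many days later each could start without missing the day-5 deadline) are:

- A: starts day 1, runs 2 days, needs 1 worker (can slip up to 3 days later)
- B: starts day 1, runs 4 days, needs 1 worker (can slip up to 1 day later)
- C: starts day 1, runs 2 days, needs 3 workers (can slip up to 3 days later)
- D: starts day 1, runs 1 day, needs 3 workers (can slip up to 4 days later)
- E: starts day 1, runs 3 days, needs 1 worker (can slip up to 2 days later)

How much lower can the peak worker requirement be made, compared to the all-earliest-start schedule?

Early-start peak: d1:9  d2:6  d3:2  d4:1  d5:0 ⇒ 9.
Leveled (A@2, B@2, C@4, D@1, E@1): d1:4  d2:3  d3:3  d4:4  d5:4 ⇒ 4.
Reduction 9 − 4 = 5.

5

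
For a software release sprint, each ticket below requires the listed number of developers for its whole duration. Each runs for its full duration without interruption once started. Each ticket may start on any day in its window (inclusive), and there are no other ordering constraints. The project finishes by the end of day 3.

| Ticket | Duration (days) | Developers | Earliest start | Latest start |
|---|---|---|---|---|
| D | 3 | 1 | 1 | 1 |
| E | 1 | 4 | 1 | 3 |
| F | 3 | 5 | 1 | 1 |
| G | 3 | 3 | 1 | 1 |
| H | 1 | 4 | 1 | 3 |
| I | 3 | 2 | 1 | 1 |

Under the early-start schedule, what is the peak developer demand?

19

Early-start schedule: D@1, E@1, F@1, G@1, H@1, I@1.
Load per day: day 1: 19, day 2: 11, day 3: 11.
Peak is 19.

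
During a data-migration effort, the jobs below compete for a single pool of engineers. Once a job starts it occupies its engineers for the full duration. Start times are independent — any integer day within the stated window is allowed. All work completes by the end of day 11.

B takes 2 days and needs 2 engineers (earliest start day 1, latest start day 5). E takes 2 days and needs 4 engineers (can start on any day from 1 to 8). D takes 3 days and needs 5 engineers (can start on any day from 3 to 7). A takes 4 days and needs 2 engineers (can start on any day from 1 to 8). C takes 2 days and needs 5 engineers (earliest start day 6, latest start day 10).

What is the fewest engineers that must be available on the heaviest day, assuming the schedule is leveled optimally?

5

Early-start (B@1, E@1, D@3, A@1, C@6) gives peak 8: d1:8  d2:8  d3:7  d4:7  d5:5  d6:5  d7:5  d8:0  d9:0  d10:0  d11:0.
Shift E→5, D→7, C→10.
Schedule B@1, E@5, D@7, A@1, C@10: d1:4  d2:4  d3:2  d4:2  d5:4  d6:4  d7:5  d8:5  d9:5  d10:5  d11:5 — peak 5.
Total engineer-days = 45 over 11 days ⇒ peak ≥ ⌈45/11⌉ = 5, so 5 is optimal.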